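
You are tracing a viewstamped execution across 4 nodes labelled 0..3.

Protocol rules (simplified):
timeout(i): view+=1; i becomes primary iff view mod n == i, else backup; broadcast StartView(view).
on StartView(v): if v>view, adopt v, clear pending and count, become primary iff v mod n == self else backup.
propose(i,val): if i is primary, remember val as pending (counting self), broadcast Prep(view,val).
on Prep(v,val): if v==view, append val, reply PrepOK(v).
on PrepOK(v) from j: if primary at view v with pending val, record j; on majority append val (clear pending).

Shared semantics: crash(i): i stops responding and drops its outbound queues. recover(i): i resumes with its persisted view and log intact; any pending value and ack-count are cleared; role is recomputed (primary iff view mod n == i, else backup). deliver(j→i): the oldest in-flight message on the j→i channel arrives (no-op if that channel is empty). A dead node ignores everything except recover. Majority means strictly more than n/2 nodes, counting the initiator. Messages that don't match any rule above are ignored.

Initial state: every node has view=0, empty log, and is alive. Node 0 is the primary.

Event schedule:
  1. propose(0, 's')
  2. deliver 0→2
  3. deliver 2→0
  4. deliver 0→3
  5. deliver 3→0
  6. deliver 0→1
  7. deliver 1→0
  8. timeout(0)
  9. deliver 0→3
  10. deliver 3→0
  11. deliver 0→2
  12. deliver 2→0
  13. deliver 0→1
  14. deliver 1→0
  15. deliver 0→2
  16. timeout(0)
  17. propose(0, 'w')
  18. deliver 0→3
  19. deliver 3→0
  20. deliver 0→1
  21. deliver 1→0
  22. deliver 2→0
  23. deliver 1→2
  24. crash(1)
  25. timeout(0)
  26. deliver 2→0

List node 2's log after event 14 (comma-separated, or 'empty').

s

after 1 — propose(0,'s'): ·
after 2 — deliver 0→2: n2:back/v0/[s]
after 3 — deliver 2→0: ·
after 4 — deliver 0→3: n3:back/v0/[s]
after 5 — deliver 3→0: n0:prim/v0/[s]
after 6 — deliver 0→1: n1:back/v0/[s]
after 7 — deliver 1→0: ·
after 8 — timeout(0): n0:back/v1/[s]
after 9 — deliver 0→3: n3:back/v1/[s]
after 10 — deliver 3→0: ·
after 11 — deliver 0→2: n2:back/v1/[s]
after 12 — deliver 2→0: ·
after 13 — deliver 0→1: n1:prim/v1/[s]
after 14 — deliver 1→0: ·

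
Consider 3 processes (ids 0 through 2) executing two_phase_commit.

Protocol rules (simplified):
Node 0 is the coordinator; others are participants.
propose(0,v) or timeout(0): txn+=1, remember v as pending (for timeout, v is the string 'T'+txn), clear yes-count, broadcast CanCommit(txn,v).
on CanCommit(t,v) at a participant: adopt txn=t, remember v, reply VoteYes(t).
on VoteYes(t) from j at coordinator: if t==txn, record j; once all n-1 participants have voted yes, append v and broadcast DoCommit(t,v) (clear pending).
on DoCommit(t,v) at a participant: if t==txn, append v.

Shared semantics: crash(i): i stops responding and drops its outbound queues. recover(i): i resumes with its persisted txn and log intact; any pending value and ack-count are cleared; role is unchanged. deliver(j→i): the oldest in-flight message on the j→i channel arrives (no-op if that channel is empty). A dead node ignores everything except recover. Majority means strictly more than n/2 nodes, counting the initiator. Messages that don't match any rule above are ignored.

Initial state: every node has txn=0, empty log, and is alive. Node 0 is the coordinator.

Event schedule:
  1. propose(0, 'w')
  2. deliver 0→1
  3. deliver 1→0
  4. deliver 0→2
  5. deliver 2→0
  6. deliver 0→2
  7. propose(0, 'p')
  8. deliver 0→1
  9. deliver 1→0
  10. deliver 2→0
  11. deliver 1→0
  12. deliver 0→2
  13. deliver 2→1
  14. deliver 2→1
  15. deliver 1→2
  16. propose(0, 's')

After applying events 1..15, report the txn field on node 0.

2

1. propose(0,'w'):  <0:coor t1 ->
2. deliver 0→1:  <1:part t1 ->
3. deliver 1→0:  nop
4. deliver 0→2:  <2:part t1 ->
5. deliver 2→0:  <0:coor t1 w>
6. deliver 0→2:  <2:part t1 w>
7. propose(0,'p'):  <0:coor t2 w>
8. deliver 0→1:  <1:part t1 w>
9. deliver 1→0:  nop
10. deliver 2→0:  nop
11. deliver 1→0:  nop
12. deliver 0→2:  <2:part t2 w>
13. deliver 2→1:  nop
14. deliver 2→1:  nop
15. deliver 1→2:  nop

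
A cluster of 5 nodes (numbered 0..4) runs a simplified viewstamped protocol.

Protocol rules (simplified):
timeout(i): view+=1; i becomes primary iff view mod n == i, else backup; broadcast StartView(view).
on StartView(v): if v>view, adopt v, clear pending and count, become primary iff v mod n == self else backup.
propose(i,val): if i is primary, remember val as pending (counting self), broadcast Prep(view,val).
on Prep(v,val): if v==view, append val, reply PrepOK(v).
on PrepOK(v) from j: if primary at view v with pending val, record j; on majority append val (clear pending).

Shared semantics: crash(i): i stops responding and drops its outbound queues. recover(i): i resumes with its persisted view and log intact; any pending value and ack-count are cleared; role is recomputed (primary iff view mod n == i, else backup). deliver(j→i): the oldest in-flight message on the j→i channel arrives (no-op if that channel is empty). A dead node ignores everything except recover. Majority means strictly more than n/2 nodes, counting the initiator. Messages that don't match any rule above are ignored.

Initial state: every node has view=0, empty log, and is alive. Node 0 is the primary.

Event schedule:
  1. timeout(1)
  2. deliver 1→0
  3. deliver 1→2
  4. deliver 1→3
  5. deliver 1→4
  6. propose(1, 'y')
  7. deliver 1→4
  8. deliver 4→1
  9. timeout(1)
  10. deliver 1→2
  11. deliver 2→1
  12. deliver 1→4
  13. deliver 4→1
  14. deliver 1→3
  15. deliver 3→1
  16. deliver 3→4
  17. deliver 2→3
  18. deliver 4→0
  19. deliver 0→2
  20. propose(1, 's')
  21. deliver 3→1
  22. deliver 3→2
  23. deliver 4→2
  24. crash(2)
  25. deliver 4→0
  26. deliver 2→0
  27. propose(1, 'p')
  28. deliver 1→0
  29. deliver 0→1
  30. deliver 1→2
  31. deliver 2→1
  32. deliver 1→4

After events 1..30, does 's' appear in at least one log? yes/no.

step 1 timeout(1): 1={prim,v=1,log=-}
step 2 deliver 1→0: 0={back,v=1,log=-}
step 3 deliver 1→2: 2={back,v=1,log=-}
step 4 deliver 1→3: 3={back,v=1,log=-}
step 5 deliver 1→4: 4={back,v=1,log=-}
step 6 propose(1,'y'): —
step 7 deliver 1→4: 4={back,v=1,log=y}
step 8 deliver 4→1: —
step 9 timeout(1): 1={back,v=2,log=-}
step 10 deliver 1→2: 2={back,v=1,log=y}
step 11 deliver 2→1: —
step 12 deliver 1→4: 4={back,v=2,log=y}
step 13 deliver 4→1: —
step 14 deliver 1→3: 3={back,v=1,log=y}
step 15 deliver 3→1: —
step 16 deliver 3→4: —
step 17 deliver 2→3: —
step 18 deliver 4→0: —
step 19 deliver 0→2: —
step 20 propose(1,'s'): —
step 21 deliver 3→1: —
step 22 deliver 3→2: —
step 23 deliver 4→2: —
step 24 crash(2): 2={✗back,v=1,log=y}
step 25 deliver 4→0: —
step 26 deliver 2→0: —
step 27 propose(1,'p'): —
step 28 deliver 1→0: 0={back,v=1,log=y}
step 29 deliver 0→1: —
step 30 deliver 1→2: —

no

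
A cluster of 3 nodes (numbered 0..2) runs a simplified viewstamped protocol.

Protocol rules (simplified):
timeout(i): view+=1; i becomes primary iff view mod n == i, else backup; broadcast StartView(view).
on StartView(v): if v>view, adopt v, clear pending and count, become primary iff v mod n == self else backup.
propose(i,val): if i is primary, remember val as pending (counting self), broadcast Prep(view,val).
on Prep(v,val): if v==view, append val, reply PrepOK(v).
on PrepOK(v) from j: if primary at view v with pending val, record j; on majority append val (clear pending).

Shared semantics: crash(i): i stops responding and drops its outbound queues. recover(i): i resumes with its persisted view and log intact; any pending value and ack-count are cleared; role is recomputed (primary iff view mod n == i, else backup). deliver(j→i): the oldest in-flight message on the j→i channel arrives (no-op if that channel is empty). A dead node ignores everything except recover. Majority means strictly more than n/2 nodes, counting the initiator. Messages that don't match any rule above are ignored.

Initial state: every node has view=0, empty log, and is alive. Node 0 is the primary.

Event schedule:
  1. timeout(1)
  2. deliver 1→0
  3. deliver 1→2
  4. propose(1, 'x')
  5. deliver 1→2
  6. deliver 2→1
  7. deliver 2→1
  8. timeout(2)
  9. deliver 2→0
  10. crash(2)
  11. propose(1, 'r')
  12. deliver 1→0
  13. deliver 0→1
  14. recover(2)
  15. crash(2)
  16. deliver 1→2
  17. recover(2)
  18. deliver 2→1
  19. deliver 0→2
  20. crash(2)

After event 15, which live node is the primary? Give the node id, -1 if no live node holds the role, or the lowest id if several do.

1. timeout(1):  <1:prim v1 ->
2. deliver 1→0:  <0:back v1 ->
3. deliver 1→2:  <2:back v1 ->
4. propose(1,'x'):  nop
5. deliver 1→2:  <2:back v1 x>
6. deliver 2→1:  <1:prim v1 x>
7. deliver 2→1:  nop
8. timeout(2):  <2:prim v2 x>
9. deliver 2→0:  <0:back v2 ->
10. crash(2):  <2:✗prim v2 x>
11. propose(1,'r'):  nop
12. deliver 1→0:  nop
13. deliver 0→1:  nop
14. recover(2):  <2:prim v2 x>
15. crash(2):  <2:✗prim v2 x>

1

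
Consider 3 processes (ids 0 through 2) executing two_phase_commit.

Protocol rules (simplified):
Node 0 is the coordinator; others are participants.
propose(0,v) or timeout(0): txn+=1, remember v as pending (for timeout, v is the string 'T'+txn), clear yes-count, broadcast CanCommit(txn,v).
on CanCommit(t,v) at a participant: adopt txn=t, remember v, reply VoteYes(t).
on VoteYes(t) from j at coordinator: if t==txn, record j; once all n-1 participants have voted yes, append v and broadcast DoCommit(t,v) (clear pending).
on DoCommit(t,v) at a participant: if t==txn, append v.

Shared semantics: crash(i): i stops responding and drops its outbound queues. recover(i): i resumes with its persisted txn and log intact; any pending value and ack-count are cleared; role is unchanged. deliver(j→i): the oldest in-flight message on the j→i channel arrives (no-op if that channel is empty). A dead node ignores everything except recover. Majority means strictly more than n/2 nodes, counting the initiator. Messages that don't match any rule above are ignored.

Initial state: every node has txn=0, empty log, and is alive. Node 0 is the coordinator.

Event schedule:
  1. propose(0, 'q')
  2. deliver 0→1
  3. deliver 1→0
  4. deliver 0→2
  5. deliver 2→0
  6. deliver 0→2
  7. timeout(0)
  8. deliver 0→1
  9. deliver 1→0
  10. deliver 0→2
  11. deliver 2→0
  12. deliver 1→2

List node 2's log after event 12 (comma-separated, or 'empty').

1. propose(0,'q'):  <0:coor t1 ->
2. deliver 0→1:  <1:part t1 ->
3. deliver 1→0:  nop
4. deliver 0→2:  <2:part t1 ->
5. deliver 2→0:  <0:coor t1 q>
6. deliver 0→2:  <2:part t1 q>
7. timeout(0):  <0:coor t2 q>
8. deliver 0→1:  <1:part t1 q>
9. deliver 1→0:  nop
10. deliver 0→2:  <2:part t2 q>
11. deliver 2→0:  nop
12. deliver 1→2:  nop

q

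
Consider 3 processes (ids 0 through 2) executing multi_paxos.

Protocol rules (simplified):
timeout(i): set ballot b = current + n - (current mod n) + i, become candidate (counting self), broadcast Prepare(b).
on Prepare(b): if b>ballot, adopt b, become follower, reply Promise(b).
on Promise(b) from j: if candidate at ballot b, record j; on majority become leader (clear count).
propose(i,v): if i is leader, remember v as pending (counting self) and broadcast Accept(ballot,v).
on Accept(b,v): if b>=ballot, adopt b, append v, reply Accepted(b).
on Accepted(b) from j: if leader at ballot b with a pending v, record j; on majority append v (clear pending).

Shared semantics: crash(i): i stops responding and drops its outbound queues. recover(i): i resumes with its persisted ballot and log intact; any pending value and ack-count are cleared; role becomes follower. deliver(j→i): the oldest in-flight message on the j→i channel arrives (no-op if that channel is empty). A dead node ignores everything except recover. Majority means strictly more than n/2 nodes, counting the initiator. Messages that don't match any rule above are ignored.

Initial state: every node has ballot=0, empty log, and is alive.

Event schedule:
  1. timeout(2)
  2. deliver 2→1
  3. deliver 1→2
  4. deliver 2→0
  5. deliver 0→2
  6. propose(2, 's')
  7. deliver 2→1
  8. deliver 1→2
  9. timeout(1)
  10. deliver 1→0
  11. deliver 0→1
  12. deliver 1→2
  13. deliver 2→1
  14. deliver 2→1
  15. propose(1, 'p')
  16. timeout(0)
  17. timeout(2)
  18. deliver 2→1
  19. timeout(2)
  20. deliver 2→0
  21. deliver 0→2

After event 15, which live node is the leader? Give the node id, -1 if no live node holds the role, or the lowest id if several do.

1. timeout(2):  <2:cand b5 ->
2. deliver 2→1:  <1:foll b5 ->
3. deliver 1→2:  <2:lead b5 ->
4. deliver 2→0:  <0:foll b5 ->
5. deliver 0→2:  nop
6. propose(2,'s'):  nop
7. deliver 2→1:  <1:foll b5 s>
8. deliver 1→2:  <2:lead b5 s>
9. timeout(1):  <1:cand b7 s>
10. deliver 1→0:  <0:foll b7 ->
11. deliver 0→1:  <1:lead b7 s>
12. deliver 1→2:  <2:foll b7 s>
13. deliver 2→1:  nop
14. deliver 2→1:  nop
15. propose(1,'p'):  nop

1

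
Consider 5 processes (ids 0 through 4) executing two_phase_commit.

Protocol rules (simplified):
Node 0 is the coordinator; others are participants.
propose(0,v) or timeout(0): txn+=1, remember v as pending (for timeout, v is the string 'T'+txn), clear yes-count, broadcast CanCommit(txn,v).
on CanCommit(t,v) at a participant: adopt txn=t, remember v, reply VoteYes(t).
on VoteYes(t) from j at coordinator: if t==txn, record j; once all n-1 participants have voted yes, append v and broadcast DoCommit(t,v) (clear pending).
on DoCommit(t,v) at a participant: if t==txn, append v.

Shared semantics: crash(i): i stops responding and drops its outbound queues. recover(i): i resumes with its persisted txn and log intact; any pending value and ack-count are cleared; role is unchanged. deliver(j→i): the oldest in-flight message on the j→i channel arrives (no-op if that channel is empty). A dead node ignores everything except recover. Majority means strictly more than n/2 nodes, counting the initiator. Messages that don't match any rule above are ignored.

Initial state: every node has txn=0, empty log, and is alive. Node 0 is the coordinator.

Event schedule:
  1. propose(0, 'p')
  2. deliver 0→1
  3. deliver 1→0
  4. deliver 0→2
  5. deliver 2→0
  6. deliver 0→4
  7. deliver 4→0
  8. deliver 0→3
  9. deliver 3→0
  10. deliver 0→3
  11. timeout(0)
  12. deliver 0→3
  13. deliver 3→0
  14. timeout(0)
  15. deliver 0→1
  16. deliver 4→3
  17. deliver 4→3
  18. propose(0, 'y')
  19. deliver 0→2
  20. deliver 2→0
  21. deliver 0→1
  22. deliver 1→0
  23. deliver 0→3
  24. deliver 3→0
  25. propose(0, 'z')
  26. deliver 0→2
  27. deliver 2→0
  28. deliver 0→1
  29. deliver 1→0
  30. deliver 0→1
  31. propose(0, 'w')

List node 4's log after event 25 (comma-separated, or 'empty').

[1] propose(0,'p') → N0(coor t1 [-])
[2] deliver 0→1 → N1(part t1 [-])
[3] deliver 1→0 → ∅
[4] deliver 0→2 → N2(part t1 [-])
[5] deliver 2→0 → ∅
[6] deliver 0→4 → N4(part t1 [-])
[7] deliver 4→0 → ∅
[8] deliver 0→3 → N3(part t1 [-])
[9] deliver 3→0 → N0(coor t1 [p])
[10] deliver 0→3 → N3(part t1 [p])
[11] timeout(0) → N0(coor t2 [p])
[12] deliver 0→3 → N3(part t2 [p])
[13] deliver 3→0 → ∅
[14] timeout(0) → N0(coor t3 [p])
[15] deliver 0→1 → N1(part t1 [p])
[16] deliver 4→3 → ∅
[17] deliver 4→3 → ∅
[18] propose(0,'y') → N0(coor t4 [p])
[19] deliver 0→2 → N2(part t1 [p])
[20] deliver 2→0 → ∅
[21] deliver 0→1 → N1(part t2 [p])
[22] deliver 1→0 → ∅
[23] deliver 0→3 → N3(part t3 [p])
[24] deliver 3→0 → ∅
[25] propose(0,'z') → N0(coor t5 [p])

empty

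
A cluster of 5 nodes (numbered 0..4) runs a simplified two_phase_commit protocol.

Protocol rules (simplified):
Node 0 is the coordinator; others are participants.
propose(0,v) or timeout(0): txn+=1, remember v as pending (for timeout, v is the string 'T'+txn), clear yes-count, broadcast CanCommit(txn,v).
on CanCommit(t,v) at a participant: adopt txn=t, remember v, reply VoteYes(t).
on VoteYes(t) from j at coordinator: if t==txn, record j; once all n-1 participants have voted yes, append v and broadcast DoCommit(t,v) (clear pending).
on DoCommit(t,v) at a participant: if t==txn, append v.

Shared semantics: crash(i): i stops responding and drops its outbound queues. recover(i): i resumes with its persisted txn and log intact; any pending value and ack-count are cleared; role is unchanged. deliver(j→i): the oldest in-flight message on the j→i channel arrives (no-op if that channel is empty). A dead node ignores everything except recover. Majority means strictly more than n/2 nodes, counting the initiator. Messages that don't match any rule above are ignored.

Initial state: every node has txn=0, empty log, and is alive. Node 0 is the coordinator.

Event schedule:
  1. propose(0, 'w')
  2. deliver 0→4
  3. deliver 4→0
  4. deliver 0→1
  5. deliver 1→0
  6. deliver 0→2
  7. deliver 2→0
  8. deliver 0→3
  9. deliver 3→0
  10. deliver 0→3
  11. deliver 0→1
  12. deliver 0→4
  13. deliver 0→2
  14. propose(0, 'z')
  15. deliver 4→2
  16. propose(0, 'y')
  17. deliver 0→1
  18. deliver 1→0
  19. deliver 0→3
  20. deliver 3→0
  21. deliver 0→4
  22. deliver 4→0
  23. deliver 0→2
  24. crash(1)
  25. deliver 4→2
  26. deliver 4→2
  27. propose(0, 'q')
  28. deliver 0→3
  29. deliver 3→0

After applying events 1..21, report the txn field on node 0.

3

step 1 propose(0,'w'): 0={coor,t=1,log=-}
step 2 deliver 0→4: 4={part,t=1,log=-}
step 3 deliver 4→0: —
step 4 deliver 0→1: 1={part,t=1,log=-}
step 5 deliver 1→0: —
step 6 deliver 0→2: 2={part,t=1,log=-}
step 7 deliver 2→0: —
step 8 deliver 0→3: 3={part,t=1,log=-}
step 9 deliver 3→0: 0={coor,t=1,log=w}
step 10 deliver 0→3: 3={part,t=1,log=w}
step 11 deliver 0→1: 1={part,t=1,log=w}
step 12 deliver 0→4: 4={part,t=1,log=w}
step 13 deliver 0→2: 2={part,t=1,log=w}
step 14 propose(0,'z'): 0={coor,t=2,log=w}
step 15 deliver 4→2: —
step 16 propose(0,'y'): 0={coor,t=3,log=w}
step 17 deliver 0→1: 1={part,t=2,log=w}
step 18 deliver 1→0: —
step 19 deliver 0→3: 3={part,t=2,log=w}
step 20 deliver 3→0: —
step 21 deliver 0→4: 4={part,t=2,log=w}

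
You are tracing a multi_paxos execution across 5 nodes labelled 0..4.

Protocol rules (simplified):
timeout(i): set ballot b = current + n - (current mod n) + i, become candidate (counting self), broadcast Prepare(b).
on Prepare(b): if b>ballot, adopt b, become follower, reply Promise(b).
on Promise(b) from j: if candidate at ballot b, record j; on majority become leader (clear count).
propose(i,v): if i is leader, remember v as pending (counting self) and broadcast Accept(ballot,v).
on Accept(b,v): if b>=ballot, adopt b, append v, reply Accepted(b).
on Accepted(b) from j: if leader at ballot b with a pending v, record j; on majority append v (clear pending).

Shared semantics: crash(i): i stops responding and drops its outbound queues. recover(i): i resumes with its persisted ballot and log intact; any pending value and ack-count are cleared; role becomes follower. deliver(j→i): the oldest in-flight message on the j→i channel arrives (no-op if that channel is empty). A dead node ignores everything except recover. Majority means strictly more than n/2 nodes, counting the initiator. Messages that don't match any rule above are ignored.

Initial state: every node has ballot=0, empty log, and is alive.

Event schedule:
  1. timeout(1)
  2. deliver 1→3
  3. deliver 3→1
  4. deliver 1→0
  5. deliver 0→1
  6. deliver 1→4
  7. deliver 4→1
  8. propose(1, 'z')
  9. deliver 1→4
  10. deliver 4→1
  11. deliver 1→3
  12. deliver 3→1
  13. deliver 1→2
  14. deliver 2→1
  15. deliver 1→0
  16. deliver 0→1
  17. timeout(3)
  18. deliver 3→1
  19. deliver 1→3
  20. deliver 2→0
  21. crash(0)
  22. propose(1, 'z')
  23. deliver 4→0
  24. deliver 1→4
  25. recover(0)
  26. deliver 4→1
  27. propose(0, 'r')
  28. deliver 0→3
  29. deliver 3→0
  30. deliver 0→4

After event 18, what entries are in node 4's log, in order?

z

step 1 timeout(1): 1={cand,b=6,log=-}
step 2 deliver 1→3: 3={foll,b=6,log=-}
step 3 deliver 3→1: —
step 4 deliver 1→0: 0={foll,b=6,log=-}
step 5 deliver 0→1: 1={lead,b=6,log=-}
step 6 deliver 1→4: 4={foll,b=6,log=-}
step 7 deliver 4→1: —
step 8 propose(1,'z'): —
step 9 deliver 1→4: 4={foll,b=6,log=z}
step 10 deliver 4→1: —
step 11 deliver 1→3: 3={foll,b=6,log=z}
step 12 deliver 3→1: 1={lead,b=6,log=z}
step 13 deliver 1→2: 2={foll,b=6,log=-}
step 14 deliver 2→1: —
step 15 deliver 1→0: 0={foll,b=6,log=z}
step 16 deliver 0→1: —
step 17 timeout(3): 3={cand,b=13,log=z}
step 18 deliver 3→1: 1={foll,b=13,log=z}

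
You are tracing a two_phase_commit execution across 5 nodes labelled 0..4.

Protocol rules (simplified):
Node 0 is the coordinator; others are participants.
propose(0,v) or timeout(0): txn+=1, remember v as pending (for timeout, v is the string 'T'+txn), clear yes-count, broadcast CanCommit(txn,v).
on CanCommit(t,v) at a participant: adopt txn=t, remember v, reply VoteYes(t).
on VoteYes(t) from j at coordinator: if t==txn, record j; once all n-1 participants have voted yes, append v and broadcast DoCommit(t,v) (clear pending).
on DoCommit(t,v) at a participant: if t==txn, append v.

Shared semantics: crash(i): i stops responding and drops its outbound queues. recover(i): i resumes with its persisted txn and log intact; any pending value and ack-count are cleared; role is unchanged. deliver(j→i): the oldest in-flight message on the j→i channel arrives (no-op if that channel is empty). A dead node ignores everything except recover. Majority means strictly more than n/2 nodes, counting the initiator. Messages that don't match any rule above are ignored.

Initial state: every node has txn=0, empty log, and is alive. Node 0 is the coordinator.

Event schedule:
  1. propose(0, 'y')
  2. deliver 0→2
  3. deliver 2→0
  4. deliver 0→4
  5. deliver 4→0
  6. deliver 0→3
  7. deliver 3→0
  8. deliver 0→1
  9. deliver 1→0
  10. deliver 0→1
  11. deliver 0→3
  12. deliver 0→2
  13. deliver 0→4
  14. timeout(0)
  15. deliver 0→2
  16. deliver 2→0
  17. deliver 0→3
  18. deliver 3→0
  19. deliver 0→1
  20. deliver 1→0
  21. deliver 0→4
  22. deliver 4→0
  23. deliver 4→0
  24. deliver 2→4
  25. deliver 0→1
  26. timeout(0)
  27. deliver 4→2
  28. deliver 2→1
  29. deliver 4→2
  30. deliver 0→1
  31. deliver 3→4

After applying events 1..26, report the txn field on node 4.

after 1 — propose(0,'y'): n0:coor/t1/[-]
after 2 — deliver 0→2: n2:part/t1/[-]
after 3 — deliver 2→0: ·
after 4 — deliver 0→4: n4:part/t1/[-]
after 5 — deliver 4→0: ·
after 6 — deliver 0→3: n3:part/t1/[-]
after 7 — deliver 3→0: ·
after 8 — deliver 0→1: n1:part/t1/[-]
after 9 — deliver 1→0: n0:coor/t1/[y]
after 10 — deliver 0→1: n1:part/t1/[y]
after 11 — deliver 0→3: n3:part/t1/[y]
after 12 — deliver 0→2: n2:part/t1/[y]
after 13 — deliver 0→4: n4:part/t1/[y]
after 14 — timeout(0): n0:coor/t2/[y]
after 15 — deliver 0→2: n2:part/t2/[y]
after 16 — deliver 2→0: ·
after 17 — deliver 0→3: n3:part/t2/[y]
after 18 — deliver 3→0: ·
after 19 — deliver 0→1: n1:part/t2/[y]
after 20 — deliver 1→0: ·
after 21 — deliver 0→4: n4:part/t2/[y]
after 22 — deliver 4→0: n0:coor/t2/[y,T2]
after 23 — deliver 4→0: ·
after 24 — deliver 2→4: ·
after 25 — deliver 0→1: n1:part/t2/[y,T2]
after 26 — timeout(0): n0:coor/t3/[y,T2]

2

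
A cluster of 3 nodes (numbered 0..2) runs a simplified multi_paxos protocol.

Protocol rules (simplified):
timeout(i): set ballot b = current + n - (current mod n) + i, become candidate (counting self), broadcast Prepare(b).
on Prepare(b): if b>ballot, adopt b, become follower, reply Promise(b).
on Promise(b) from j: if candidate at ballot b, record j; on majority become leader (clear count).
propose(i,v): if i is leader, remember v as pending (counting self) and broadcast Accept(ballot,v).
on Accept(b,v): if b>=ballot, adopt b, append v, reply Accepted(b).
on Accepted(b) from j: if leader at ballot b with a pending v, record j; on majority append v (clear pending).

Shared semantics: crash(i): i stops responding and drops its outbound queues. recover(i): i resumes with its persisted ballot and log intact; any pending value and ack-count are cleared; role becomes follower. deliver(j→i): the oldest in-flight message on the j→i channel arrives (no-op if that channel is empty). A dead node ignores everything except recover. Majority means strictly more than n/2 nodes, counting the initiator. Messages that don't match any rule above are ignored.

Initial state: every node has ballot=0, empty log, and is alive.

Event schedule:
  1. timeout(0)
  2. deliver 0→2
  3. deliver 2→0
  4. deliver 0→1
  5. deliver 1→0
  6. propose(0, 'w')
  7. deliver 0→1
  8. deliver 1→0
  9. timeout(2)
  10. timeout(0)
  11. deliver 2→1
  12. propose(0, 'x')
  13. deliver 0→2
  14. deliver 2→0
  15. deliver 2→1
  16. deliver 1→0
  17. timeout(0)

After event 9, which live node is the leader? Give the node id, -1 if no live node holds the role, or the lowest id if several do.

step 1 timeout(0): 0={cand,b=3,log=-}
step 2 deliver 0→2: 2={foll,b=3,log=-}
step 3 deliver 2→0: 0={lead,b=3,log=-}
step 4 deliver 0→1: 1={foll,b=3,log=-}
step 5 deliver 1→0: —
step 6 propose(0,'w'): —
step 7 deliver 0→1: 1={foll,b=3,log=w}
step 8 deliver 1→0: 0={lead,b=3,log=w}
step 9 timeout(2): 2={cand,b=8,log=-}

0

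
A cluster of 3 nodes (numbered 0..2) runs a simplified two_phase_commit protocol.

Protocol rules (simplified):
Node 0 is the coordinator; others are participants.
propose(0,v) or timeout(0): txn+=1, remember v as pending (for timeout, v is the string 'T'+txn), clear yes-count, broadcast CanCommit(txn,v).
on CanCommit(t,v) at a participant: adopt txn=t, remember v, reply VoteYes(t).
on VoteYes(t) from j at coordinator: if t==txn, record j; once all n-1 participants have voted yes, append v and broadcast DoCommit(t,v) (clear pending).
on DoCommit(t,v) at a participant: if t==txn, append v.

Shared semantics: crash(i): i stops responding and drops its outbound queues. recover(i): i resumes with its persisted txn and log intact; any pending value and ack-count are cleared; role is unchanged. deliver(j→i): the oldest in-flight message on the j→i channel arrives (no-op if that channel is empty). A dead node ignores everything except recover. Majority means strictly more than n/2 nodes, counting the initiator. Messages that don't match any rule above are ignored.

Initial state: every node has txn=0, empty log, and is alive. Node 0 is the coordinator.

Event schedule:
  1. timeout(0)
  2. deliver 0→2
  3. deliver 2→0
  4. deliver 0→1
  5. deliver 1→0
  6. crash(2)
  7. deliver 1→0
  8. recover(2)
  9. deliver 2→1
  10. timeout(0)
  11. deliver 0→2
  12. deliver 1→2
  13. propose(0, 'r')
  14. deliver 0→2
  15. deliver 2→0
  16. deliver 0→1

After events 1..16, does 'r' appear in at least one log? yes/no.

e1 timeout(0): 0[coor,t=1,-]
e2 deliver 0→2: 2[part,t=1,-]
e3 deliver 2→0: ·
e4 deliver 0→1: 1[part,t=1,-]
e5 deliver 1→0: 0[coor,t=1,T1]
e6 crash(2): 2[✗part,t=1,-]
e7 deliver 1→0: ·
e8 recover(2): 2[part,t=1,-]
e9 deliver 2→1: ·
e10 timeout(0): 0[coor,t=2,T1]
e11 deliver 0→2: 2[part,t=1,T1]
e12 deliver 1→2: ·
e13 propose(0,'r'): 0[coor,t=3,T1]
e14 deliver 0→2: 2[part,t=2,T1]
e15 deliver 2→0: ·
e16 deliver 0→1: 1[part,t=1,T1]

no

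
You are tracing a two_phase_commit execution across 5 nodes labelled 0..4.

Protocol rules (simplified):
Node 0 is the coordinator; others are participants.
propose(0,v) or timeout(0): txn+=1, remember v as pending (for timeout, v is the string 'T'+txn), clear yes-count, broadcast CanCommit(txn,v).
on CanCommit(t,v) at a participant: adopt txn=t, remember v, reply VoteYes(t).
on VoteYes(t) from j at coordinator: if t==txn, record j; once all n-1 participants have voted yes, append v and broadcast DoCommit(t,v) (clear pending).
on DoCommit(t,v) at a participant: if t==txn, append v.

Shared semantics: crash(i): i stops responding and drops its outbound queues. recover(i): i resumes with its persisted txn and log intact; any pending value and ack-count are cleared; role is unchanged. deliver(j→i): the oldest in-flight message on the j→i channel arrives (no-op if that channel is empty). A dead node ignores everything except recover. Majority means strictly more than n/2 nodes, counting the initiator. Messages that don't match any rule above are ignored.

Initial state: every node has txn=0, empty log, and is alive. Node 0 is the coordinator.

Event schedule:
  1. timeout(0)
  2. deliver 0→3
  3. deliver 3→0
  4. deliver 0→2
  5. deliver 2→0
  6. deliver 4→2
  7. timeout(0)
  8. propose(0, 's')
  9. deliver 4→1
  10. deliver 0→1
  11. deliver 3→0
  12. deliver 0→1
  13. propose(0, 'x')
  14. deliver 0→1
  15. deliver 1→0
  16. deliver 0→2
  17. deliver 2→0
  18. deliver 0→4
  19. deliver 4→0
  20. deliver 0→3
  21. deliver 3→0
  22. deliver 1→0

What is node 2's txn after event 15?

1

1. timeout(0):  <0:coor t1 ->
2. deliver 0→3:  <3:part t1 ->
3. deliver 3→0:  nop
4. deliver 0→2:  <2:part t1 ->
5. deliver 2→0:  nop
6. deliver 4→2:  nop
7. timeout(0):  <0:coor t2 ->
8. propose(0,'s'):  <0:coor t3 ->
9. deliver 4→1:  nop
10. deliver 0→1:  <1:part t1 ->
11. deliver 3→0:  nop
12. deliver 0→1:  <1:part t2 ->
13. propose(0,'x'):  <0:coor t4 ->
14. deliver 0→1:  <1:part t3 ->
15. deliver 1→0:  nop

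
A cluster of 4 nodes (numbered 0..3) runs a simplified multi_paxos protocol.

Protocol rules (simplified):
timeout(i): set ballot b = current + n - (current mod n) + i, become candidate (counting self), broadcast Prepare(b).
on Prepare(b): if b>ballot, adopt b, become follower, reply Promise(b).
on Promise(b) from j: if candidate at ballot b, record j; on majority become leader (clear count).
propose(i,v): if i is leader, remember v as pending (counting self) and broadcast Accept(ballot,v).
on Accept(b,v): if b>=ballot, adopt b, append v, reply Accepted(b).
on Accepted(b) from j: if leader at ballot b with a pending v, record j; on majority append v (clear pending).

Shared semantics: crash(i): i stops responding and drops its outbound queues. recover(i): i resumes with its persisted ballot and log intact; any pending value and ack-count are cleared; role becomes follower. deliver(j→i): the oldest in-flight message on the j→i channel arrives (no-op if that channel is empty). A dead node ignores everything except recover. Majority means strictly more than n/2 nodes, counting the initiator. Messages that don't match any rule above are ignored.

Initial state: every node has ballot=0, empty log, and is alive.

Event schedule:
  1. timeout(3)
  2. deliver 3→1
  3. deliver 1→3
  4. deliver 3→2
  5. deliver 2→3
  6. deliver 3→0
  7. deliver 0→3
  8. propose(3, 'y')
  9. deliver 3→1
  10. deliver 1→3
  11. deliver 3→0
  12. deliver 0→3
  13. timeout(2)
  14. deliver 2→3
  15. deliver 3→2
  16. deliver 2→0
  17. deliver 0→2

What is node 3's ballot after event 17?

10

e1 timeout(3): 3[cand,b=7,-]
e2 deliver 3→1: 1[foll,b=7,-]
e3 deliver 1→3: ·
e4 deliver 3→2: 2[foll,b=7,-]
e5 deliver 2→3: 3[lead,b=7,-]
e6 deliver 3→0: 0[foll,b=7,-]
e7 deliver 0→3: ·
e8 propose(3,'y'): ·
e9 deliver 3→1: 1[foll,b=7,y]
e10 deliver 1→3: ·
e11 deliver 3→0: 0[foll,b=7,y]
e12 deliver 0→3: 3[lead,b=7,y]
e13 timeout(2): 2[cand,b=10,-]
e14 deliver 2→3: 3[foll,b=10,y]
e15 deliver 3→2: ·
e16 deliver 2→0: 0[foll,b=10,y]
e17 deliver 0→2: ·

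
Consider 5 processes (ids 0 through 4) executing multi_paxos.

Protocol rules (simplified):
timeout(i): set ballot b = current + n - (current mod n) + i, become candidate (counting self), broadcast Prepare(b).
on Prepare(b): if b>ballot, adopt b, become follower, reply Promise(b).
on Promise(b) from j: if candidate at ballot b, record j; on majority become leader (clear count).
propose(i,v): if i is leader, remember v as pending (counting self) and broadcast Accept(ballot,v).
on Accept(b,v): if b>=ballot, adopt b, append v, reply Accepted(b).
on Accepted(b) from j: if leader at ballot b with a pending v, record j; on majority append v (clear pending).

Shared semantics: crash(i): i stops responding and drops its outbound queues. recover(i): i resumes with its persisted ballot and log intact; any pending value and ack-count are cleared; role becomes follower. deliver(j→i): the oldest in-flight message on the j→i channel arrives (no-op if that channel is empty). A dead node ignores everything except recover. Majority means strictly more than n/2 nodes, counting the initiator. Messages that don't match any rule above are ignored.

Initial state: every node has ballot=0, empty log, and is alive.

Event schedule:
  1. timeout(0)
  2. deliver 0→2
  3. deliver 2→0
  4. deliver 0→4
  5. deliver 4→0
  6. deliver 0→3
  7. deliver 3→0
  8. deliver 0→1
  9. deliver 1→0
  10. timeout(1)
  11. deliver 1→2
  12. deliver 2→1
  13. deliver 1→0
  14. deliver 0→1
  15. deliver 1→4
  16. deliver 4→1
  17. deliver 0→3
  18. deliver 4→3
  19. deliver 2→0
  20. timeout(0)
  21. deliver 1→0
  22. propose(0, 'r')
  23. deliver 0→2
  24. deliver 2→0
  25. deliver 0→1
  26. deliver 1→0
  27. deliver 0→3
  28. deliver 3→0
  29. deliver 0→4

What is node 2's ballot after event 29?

step 1 timeout(0): 0={cand,b=5,log=-}
step 2 deliver 0→2: 2={foll,b=5,log=-}
step 3 deliver 2→0: —
step 4 deliver 0→4: 4={foll,b=5,log=-}
step 5 deliver 4→0: 0={lead,b=5,log=-}
step 6 deliver 0→3: 3={foll,b=5,log=-}
step 7 deliver 3→0: —
step 8 deliver 0→1: 1={foll,b=5,log=-}
step 9 deliver 1→0: —
step 10 timeout(1): 1={cand,b=11,log=-}
step 11 deliver 1→2: 2={foll,b=11,log=-}
step 12 deliver 2→1: —
step 13 deliver 1→0: 0={foll,b=11,log=-}
step 14 deliver 0→1: 1={lead,b=11,log=-}
step 15 deliver 1→4: 4={foll,b=11,log=-}
step 16 deliver 4→1: —
step 17 deliver 0→3: —
step 18 deliver 4→3: —
step 19 deliver 2→0: —
step 20 timeout(0): 0={cand,b=15,log=-}
step 21 deliver 1→0: —
step 22 propose(0,'r'): —
step 23 deliver 0→2: 2={foll,b=15,log=-}
step 24 deliver 2→0: —
step 25 deliver 0→1: 1={foll,b=15,log=-}
step 26 deliver 1→0: 0={lead,b=15,log=-}
step 27 deliver 0→3: 3={foll,b=15,log=-}
step 28 deliver 3→0: —
step 29 deliver 0→4: 4={foll,b=15,log=-}

15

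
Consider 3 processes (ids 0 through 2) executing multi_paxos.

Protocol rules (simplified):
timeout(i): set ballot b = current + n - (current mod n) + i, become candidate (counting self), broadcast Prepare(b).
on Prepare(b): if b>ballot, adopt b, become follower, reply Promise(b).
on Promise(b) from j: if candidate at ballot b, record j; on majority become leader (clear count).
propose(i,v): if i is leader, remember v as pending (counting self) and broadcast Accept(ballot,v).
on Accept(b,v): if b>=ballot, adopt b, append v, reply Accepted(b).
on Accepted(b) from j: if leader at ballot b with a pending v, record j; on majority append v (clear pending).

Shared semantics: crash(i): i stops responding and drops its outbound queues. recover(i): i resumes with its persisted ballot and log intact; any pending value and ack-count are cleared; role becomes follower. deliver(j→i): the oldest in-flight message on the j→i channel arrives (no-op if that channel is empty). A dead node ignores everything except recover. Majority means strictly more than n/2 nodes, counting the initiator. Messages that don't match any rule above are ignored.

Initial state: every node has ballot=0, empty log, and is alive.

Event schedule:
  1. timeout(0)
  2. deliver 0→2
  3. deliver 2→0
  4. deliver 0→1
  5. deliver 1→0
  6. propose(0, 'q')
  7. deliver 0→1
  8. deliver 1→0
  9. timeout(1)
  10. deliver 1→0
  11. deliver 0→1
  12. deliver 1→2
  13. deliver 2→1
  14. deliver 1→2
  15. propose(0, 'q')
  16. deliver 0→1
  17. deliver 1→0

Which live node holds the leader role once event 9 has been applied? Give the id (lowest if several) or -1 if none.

[1] timeout(0) → N0(cand b3 [-])
[2] deliver 0→2 → N2(foll b3 [-])
[3] deliver 2→0 → N0(lead b3 [-])
[4] deliver 0→1 → N1(foll b3 [-])
[5] deliver 1→0 → ∅
[6] propose(0,'q') → ∅
[7] deliver 0→1 → N1(foll b3 [q])
[8] deliver 1→0 → N0(lead b3 [q])
[9] timeout(1) → N1(cand b7 [q])

0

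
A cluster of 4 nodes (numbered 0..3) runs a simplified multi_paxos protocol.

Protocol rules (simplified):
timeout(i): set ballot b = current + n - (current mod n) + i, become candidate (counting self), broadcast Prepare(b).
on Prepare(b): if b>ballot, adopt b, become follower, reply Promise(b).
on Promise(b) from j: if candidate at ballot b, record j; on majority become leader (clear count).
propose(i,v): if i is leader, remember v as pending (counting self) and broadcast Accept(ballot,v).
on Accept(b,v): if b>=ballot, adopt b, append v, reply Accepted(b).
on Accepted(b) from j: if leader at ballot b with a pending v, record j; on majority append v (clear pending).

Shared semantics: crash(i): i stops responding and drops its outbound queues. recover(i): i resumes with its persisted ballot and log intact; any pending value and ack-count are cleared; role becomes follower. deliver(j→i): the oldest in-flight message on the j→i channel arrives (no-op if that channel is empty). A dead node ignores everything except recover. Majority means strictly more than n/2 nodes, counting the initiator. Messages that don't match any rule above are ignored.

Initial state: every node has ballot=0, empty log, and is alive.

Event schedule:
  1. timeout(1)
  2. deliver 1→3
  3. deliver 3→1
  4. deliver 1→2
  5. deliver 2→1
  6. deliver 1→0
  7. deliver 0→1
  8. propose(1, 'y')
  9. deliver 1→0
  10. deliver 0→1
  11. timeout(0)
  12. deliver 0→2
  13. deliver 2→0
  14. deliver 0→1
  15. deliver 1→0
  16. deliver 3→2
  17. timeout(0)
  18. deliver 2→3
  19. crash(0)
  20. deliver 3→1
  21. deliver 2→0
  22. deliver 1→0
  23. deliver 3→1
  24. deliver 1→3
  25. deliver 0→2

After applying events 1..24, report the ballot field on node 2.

e1 timeout(1): 1[cand,b=5,-]
e2 deliver 1→3: 3[foll,b=5,-]
e3 deliver 3→1: ·
e4 deliver 1→2: 2[foll,b=5,-]
e5 deliver 2→1: 1[lead,b=5,-]
e6 deliver 1→0: 0[foll,b=5,-]
e7 deliver 0→1: ·
e8 propose(1,'y'): ·
e9 deliver 1→0: 0[foll,b=5,y]
e10 deliver 0→1: ·
e11 timeout(0): 0[cand,b=8,y]
e12 deliver 0→2: 2[foll,b=8,-]
e13 deliver 2→0: ·
e14 deliver 0→1: 1[foll,b=8,-]
e15 deliver 1→0: 0[lead,b=8,y]
e16 deliver 3→2: ·
e17 timeout(0): 0[cand,b=12,y]
e18 deliver 2→3: ·
e19 crash(0): 0[✗cand,b=12,y]
e20 deliver 3→1: ·
e21 deliver 2→0: ·
e22 deliver 1→0: ·
e23 deliver 3→1: ·
e24 deliver 1→3: 3[foll,b=5,y]

8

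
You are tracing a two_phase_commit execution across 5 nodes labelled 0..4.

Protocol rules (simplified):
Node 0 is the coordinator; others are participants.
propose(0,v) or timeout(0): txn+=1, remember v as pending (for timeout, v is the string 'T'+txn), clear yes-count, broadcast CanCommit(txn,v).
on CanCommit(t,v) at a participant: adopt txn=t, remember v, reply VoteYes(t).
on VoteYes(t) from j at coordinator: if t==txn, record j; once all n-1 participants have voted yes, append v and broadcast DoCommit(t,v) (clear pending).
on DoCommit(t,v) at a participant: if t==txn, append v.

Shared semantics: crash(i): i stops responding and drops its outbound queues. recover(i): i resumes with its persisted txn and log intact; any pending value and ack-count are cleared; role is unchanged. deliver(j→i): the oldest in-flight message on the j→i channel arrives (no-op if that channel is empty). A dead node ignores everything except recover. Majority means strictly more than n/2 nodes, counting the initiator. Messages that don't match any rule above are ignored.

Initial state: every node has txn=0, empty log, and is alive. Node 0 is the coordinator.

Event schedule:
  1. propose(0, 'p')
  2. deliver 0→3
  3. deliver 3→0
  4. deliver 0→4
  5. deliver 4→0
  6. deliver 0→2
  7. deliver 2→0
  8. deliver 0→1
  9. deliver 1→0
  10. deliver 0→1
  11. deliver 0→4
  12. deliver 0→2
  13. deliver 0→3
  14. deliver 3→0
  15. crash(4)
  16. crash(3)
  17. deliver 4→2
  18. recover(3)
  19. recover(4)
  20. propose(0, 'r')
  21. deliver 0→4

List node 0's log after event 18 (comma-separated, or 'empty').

step 1 propose(0,'p'): 0={coor,t=1,log=-}
step 2 deliver 0→3: 3={part,t=1,log=-}
step 3 deliver 3→0: —
step 4 deliver 0→4: 4={part,t=1,log=-}
step 5 deliver 4→0: —
step 6 deliver 0→2: 2={part,t=1,log=-}
step 7 deliver 2→0: —
step 8 deliver 0→1: 1={part,t=1,log=-}
step 9 deliver 1→0: 0={coor,t=1,log=p}
step 10 deliver 0→1: 1={part,t=1,log=p}
step 11 deliver 0→4: 4={part,t=1,log=p}
step 12 deliver 0→2: 2={part,t=1,log=p}
step 13 deliver 0→3: 3={part,t=1,log=p}
step 14 deliver 3→0: —
step 15 crash(4): 4={✗part,t=1,log=p}
step 16 crash(3): 3={✗part,t=1,log=p}
step 17 deliver 4→2: —
step 18 recover(3): 3={part,t=1,log=p}

p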